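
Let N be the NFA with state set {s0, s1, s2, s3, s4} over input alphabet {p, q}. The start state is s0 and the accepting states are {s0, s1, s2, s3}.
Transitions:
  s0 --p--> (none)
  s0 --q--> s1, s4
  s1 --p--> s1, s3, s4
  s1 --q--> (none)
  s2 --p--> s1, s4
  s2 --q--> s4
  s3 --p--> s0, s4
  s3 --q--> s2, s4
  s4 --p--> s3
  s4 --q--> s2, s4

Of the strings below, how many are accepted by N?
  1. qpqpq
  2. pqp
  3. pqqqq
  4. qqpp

2

qpqpq: accepted
pqp: rejected
pqqqq: rejected
qqpp: accepted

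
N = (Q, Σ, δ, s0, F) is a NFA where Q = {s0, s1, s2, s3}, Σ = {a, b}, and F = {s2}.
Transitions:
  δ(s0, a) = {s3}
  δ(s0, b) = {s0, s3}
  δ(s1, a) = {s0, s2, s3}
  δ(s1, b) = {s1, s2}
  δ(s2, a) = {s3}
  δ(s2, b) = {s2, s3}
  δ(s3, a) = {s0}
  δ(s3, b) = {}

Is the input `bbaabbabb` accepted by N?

Start: {s0}
read b: {s0, s3}
read b: {s0, s3}
read a: {s0, s3}
read a: {s0, s3}
read b: {s0, s3}
read b: {s0, s3}
read a: {s0, s3}
read b: {s0, s3}
read b: {s0, s3}
Reachable ∩ accepting = {} — empty.

rejected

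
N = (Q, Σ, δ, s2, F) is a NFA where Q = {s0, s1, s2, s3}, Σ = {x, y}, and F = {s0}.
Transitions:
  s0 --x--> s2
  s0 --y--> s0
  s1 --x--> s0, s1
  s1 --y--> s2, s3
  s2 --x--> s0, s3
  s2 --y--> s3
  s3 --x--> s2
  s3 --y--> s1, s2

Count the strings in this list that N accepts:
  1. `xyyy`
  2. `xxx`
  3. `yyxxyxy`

3

`xyyy`: accepted
`xxx`: accepted
`yyxxyxy`: accepted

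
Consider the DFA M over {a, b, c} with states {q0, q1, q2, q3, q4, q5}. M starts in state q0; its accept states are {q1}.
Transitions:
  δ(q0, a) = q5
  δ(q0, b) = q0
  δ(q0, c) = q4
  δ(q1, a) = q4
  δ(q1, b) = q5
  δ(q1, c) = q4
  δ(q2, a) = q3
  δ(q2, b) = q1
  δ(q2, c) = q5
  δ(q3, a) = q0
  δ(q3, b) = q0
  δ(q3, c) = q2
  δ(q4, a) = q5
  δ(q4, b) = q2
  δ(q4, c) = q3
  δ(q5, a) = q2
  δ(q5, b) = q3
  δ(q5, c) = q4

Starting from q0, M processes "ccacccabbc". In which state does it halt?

q4

q0 --c--> q4
q4 --c--> q3
q3 --a--> q0
q0 --c--> q4
q4 --c--> q3
q3 --c--> q2
q2 --a--> q3
q3 --b--> q0
q0 --b--> q0
q0 --c--> q4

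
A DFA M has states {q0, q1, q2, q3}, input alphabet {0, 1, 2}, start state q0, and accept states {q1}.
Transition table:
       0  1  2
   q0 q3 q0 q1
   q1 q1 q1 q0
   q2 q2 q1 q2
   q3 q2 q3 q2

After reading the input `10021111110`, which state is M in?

q0 --1--> q0
q0 --0--> q3
q3 --0--> q2
q2 --2--> q2
q2 --1--> q1
q1 --1--> q1
q1 --1--> q1
q1 --1--> q1
q1 --1--> q1
q1 --1--> q1
q1 --0--> q1

q1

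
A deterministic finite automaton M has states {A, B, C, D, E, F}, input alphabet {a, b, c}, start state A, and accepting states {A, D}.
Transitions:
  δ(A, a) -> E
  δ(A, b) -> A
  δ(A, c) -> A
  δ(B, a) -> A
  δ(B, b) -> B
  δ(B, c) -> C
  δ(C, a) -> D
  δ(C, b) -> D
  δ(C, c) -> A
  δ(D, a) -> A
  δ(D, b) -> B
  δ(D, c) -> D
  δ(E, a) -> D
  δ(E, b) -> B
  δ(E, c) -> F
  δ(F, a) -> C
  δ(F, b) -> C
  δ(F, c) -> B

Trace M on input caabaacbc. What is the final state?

A

A --c--> A
A --a--> E
E --a--> D
D --b--> B
B --a--> A
A --a--> E
E --c--> F
F --b--> C
C --c--> A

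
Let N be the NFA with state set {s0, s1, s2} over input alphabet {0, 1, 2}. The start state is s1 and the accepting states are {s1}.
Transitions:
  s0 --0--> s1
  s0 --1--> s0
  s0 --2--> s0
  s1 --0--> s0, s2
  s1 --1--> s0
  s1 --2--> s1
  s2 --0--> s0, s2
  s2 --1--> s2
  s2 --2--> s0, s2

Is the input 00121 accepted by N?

Start: {s1}
read 0: {s0, s2}
read 0: {s0, s1, s2}
read 1: {s0, s2}
read 2: {s0, s2}
read 1: {s0, s2}
Reachable ∩ accepting = {} — empty.

rejected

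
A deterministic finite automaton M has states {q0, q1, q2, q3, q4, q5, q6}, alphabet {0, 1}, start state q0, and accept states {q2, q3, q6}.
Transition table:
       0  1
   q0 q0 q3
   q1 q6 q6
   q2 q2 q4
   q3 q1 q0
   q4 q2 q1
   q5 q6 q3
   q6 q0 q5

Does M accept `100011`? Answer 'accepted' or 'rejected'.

rejected

q0 --1--> q3
q3 --0--> q1
q1 --0--> q6
q6 --0--> q0
q0 --1--> q3
q3 --1--> q0
End in state q0, which is not an accepting state.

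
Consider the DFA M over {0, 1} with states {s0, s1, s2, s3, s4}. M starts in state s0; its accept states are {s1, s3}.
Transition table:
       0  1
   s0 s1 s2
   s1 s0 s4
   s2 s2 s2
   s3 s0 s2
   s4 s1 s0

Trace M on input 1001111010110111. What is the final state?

s2

s0 --1--> s2
s2 --0--> s2
s2 --0--> s2
s2 --1--> s2
s2 --1--> s2
s2 --1--> s2
s2 --1--> s2
s2 --0--> s2
s2 --1--> s2
s2 --0--> s2
s2 --1--> s2
s2 --1--> s2
s2 --0--> s2
s2 --1--> s2
s2 --1--> s2
s2 --1--> s2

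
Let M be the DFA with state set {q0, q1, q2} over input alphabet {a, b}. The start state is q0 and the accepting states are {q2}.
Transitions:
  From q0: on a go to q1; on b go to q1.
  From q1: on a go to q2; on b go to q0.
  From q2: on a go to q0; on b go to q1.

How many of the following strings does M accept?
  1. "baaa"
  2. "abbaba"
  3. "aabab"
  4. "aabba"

1

"baaa": rejected
"abbaba": accepted
"aabab": rejected
"aabba": rejected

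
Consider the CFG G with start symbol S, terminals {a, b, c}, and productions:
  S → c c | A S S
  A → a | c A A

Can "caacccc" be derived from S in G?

S ⇒ ASS ⇒ cAASS ⇒ caASS ⇒ caaSS ⇒ caaccS ⇒ caacccc

yes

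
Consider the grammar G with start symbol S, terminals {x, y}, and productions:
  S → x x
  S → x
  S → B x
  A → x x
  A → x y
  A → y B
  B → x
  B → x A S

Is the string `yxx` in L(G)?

no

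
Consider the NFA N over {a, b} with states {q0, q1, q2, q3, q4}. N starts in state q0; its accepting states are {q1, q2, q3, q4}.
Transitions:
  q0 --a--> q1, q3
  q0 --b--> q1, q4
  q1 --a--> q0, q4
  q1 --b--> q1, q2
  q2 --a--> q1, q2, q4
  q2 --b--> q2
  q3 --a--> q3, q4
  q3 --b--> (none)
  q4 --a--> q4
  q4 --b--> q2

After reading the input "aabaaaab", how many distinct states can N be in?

3

Start: {q0}
read a: {q1, q3}
read a: {q0, q3, q4}
read b: {q1, q2, q4}
read a: {q0, q1, q2, q4}
read a: {q0, q1, q2, q3, q4}
read a: {q0, q1, q2, q3, q4}
read a: {q0, q1, q2, q3, q4}
read b: {q1, q2, q4}
Final reachable set {q1, q2, q4} has 3 states.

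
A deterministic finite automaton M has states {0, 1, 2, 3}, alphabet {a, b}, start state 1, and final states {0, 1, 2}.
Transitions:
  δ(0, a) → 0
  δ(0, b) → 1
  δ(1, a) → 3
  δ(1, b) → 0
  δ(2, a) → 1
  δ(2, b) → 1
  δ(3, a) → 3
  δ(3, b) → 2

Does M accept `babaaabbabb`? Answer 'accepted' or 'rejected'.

1 --b--> 0
0 --a--> 0
0 --b--> 1
1 --a--> 3
3 --a--> 3
3 --a--> 3
3 --b--> 2
2 --b--> 1
1 --a--> 3
3 --b--> 2
2 --b--> 1
End in state 1, which is an accepting state.

accepted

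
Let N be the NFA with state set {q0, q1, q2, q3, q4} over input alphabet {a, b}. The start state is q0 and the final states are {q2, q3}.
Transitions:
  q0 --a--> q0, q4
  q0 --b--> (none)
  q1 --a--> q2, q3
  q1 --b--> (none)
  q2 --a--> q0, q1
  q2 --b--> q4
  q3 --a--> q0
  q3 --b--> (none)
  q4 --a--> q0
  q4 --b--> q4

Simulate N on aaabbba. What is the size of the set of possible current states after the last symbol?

1

Start: {q0}
read a: {q0, q4}
read a: {q0, q4}
read a: {q0, q4}
read b: {q4}
read b: {q4}
read b: {q4}
read a: {q0}
Final reachable set {q0} has 1 state.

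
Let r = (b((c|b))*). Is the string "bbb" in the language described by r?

yes

Split as b·bb: b matches b and ((c|b))* matches bb.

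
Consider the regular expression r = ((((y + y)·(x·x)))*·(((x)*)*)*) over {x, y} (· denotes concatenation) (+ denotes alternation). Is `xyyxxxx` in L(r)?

no

No split of xyyxxxx into u·v has (((y+y)·(x·x)))* matching u and (((x)*)*)* matching v.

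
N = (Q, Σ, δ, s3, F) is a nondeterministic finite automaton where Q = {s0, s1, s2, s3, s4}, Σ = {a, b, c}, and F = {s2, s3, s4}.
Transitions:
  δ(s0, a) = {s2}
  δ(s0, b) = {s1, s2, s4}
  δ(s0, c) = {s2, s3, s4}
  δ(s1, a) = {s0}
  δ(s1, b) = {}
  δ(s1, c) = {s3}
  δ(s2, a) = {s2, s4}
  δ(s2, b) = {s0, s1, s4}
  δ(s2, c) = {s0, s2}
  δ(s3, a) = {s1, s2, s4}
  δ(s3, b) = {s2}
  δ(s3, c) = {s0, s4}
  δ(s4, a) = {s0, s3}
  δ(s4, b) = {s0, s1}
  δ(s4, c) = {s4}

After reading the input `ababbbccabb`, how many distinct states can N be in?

Start: {s3}
read a: {s1, s2, s4}
read b: {s0, s1, s4}
read a: {s0, s2, s3}
read b: {s0, s1, s2, s4}
read b: {s0, s1, s2, s4}
read b: {s0, s1, s2, s4}
read c: {s0, s2, s3, s4}
read c: {s0, s2, s3, s4}
read a: {s0, s1, s2, s3, s4}
read b: {s0, s1, s2, s4}
read b: {s0, s1, s2, s4}
Final reachable set {s0, s1, s2, s4} has 4 states.

4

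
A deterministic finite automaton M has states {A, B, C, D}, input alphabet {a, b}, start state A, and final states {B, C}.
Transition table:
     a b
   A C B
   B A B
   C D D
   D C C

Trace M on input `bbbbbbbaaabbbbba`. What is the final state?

A --b--> B
B --b--> B
B --b--> B
B --b--> B
B --b--> B
B --b--> B
B --b--> B
B --a--> A
A --a--> C
C --a--> D
D --b--> C
C --b--> D
D --b--> C
C --b--> D
D --b--> C
C --a--> D

D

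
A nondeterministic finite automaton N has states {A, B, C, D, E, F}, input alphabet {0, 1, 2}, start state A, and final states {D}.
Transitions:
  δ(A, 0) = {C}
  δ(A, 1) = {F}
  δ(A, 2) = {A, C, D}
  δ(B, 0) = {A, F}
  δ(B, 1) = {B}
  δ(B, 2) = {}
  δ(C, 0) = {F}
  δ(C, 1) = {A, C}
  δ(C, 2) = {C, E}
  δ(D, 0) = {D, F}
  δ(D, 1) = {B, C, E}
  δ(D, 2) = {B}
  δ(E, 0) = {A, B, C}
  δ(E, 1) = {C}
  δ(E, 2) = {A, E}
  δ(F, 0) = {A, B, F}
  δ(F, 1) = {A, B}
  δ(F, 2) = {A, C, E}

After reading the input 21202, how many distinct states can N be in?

Start: {A}
read 2: {A, C, D}
read 1: {A, B, C, E, F}
read 2: {A, C, D, E}
read 0: {A, B, C, D, F}
read 2: {A, B, C, D, E}
Final reachable set {A, B, C, D, E} has 5 states.

5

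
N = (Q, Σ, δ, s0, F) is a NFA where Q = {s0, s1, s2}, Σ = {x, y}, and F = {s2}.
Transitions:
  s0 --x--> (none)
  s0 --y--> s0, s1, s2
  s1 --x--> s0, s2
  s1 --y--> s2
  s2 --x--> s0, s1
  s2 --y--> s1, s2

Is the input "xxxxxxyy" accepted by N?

Start: {s0}
read x: {}
The reachable set is empty and stays empty for the remaining 7 symbols.
Reachable ∩ accepting = {} — empty.

rejected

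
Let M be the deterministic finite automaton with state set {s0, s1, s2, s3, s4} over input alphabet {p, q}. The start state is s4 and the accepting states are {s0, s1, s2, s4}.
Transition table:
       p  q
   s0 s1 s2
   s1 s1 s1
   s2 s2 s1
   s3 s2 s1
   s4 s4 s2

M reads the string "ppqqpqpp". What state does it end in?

s4 --p--> s4
s4 --p--> s4
s4 --q--> s2
s2 --q--> s1
s1 --p--> s1
s1 --q--> s1
s1 --p--> s1
s1 --p--> s1

s1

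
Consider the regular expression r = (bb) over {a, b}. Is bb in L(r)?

Split as b·b: b matches b and b matches b.

yes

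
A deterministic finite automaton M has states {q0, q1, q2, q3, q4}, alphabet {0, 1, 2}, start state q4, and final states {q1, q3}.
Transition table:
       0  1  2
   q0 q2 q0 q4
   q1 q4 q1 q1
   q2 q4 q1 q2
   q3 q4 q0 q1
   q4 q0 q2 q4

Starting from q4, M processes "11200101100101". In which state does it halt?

q4 --1--> q2
q2 --1--> q1
q1 --2--> q1
q1 --0--> q4
q4 --0--> q0
q0 --1--> q0
q0 --0--> q2
q2 --1--> q1
q1 --1--> q1
q1 --0--> q4
q4 --0--> q0
q0 --1--> q0
q0 --0--> q2
q2 --1--> q1

q1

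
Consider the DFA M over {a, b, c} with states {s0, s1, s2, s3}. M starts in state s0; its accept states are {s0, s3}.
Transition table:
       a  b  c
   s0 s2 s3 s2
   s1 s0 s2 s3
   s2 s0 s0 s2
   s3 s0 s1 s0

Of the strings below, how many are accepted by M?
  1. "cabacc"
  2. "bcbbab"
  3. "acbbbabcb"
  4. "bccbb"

3

"cabacc": rejected
"bcbbab": accepted
"acbbbabcb": accepted
"bccbb": accepted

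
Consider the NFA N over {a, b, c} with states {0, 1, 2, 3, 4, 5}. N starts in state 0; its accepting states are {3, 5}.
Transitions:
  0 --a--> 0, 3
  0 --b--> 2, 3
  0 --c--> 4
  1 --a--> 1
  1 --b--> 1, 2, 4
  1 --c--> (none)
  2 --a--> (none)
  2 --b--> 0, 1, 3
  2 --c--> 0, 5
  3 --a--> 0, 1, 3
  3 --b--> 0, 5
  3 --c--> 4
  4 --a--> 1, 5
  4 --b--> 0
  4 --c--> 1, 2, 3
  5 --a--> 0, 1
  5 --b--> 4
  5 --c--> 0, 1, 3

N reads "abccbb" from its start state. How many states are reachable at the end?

Start: {0}
read a: {0, 3}
read b: {0, 2, 3, 5}
read c: {0, 1, 3, 4, 5}
read c: {0, 1, 2, 3, 4}
read b: {0, 1, 2, 3, 4, 5}
read b: {0, 1, 2, 3, 4, 5}
Final reachable set {0, 1, 2, 3, 4, 5} has 6 states.

6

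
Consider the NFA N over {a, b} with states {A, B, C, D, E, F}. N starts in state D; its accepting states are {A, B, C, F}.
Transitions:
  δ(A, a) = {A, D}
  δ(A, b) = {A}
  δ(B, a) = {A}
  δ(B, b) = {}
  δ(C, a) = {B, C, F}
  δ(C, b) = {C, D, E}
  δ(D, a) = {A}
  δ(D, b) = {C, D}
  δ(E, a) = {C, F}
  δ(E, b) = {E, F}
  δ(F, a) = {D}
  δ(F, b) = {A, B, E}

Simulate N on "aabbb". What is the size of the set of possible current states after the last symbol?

Start: {D}
read a: {A}
read a: {A, D}
read b: {A, C, D}
read b: {A, C, D, E}
read b: {A, C, D, E, F}
Final reachable set {A, C, D, E, F} has 5 states.

5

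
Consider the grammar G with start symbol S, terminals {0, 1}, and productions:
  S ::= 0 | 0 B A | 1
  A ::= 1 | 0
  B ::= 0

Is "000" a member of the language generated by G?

yes

S ⇒ 0BA ⇒ 00A ⇒ 000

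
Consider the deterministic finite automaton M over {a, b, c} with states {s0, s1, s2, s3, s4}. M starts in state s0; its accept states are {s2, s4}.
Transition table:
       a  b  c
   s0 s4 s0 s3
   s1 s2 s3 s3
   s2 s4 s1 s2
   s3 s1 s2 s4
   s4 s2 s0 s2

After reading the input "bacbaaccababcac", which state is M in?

s3

s0 --b--> s0
s0 --a--> s4
s4 --c--> s2
s2 --b--> s1
s1 --a--> s2
s2 --a--> s4
s4 --c--> s2
s2 --c--> s2
s2 --a--> s4
s4 --b--> s0
s0 --a--> s4
s4 --b--> s0
s0 --c--> s3
s3 --a--> s1
s1 --c--> s3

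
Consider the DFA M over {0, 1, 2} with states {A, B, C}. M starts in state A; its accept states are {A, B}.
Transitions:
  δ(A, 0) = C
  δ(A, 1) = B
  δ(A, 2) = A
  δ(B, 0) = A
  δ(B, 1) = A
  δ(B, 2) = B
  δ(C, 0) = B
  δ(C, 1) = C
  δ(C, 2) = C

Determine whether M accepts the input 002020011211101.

rejected

A --0--> C
C --0--> B
B --2--> B
B --0--> A
A --2--> A
A --0--> C
C --0--> B
B --1--> A
A --1--> B
B --2--> B
B --1--> A
A --1--> B
B --1--> A
A --0--> C
C --1--> C
End in state C, which is not an accepting state.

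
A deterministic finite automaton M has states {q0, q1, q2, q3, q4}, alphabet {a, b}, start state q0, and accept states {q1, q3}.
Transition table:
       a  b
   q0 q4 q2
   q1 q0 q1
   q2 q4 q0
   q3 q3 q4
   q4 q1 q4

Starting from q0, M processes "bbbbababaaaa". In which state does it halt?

q0 --b--> q2
q2 --b--> q0
q0 --b--> q2
q2 --b--> q0
q0 --a--> q4
q4 --b--> q4
q4 --a--> q1
q1 --b--> q1
q1 --a--> q0
q0 --a--> q4
q4 --a--> q1
q1 --a--> q0

q0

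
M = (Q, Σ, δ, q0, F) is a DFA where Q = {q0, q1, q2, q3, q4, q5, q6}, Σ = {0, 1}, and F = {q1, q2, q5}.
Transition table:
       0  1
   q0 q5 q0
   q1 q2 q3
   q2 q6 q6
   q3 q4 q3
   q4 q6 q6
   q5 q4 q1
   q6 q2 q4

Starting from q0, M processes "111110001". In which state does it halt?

q0 --1--> q0
q0 --1--> q0
q0 --1--> q0
q0 --1--> q0
q0 --1--> q0
q0 --0--> q5
q5 --0--> q4
q4 --0--> q6
q6 --1--> q4

q4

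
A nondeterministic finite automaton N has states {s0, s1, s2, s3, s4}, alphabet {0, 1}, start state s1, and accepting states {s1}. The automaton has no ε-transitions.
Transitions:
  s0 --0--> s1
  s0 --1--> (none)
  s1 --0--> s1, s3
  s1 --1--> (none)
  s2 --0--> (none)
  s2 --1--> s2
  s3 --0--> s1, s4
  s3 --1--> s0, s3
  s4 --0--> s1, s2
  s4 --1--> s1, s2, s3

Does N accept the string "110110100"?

Start: {s1}
read 1: {}
The reachable set is empty and stays empty for the remaining 8 symbols.
Reachable ∩ accepting = {} — empty.

rejected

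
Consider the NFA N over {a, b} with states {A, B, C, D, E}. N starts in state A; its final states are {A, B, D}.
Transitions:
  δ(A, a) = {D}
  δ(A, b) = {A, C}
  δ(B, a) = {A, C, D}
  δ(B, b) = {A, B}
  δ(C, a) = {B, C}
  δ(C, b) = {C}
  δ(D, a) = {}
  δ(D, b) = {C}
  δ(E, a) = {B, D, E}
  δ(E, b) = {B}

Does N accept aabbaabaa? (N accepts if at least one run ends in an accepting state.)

rejected

Start: {A}
read a: {D}
read a: {}
The reachable set is empty and stays empty for the remaining 7 symbols.
Reachable ∩ accepting = {} — empty.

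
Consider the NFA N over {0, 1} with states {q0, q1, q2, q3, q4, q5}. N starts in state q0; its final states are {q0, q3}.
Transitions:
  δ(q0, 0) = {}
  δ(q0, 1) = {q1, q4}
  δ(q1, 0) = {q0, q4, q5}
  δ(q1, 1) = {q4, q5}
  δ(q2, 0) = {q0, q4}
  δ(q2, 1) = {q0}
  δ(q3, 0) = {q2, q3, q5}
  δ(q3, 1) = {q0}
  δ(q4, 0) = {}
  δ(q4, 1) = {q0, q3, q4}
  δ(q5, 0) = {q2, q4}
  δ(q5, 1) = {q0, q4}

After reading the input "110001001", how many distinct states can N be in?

Start: {q0}
read 1: {q1, q4}
read 1: {q0, q3, q4, q5}
read 0: {q2, q3, q4, q5}
read 0: {q0, q2, q3, q4, q5}
read 0: {q0, q2, q3, q4, q5}
read 1: {q0, q1, q3, q4}
read 0: {q0, q2, q3, q4, q5}
read 0: {q0, q2, q3, q4, q5}
read 1: {q0, q1, q3, q4}
Final reachable set {q0, q1, q3, q4} has 4 states.

4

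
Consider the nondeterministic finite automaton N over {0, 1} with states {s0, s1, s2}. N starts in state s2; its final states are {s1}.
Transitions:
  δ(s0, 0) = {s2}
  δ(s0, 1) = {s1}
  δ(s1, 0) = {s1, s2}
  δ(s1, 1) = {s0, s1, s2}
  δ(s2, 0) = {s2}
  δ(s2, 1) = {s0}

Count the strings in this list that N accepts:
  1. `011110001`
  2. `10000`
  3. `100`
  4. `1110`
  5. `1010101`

2

`011110001`: accepted
`10000`: rejected
`100`: rejected
`1110`: accepted
`1010101`: rejected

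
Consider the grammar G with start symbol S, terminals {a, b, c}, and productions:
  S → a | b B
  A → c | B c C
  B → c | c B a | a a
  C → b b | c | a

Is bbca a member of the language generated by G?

no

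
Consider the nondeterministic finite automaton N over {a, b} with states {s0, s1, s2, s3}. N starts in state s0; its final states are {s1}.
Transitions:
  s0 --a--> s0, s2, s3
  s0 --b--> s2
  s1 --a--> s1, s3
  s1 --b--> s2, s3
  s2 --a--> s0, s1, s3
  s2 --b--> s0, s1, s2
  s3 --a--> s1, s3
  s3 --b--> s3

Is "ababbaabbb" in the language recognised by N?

accepted

Start: {s0}
read a: {s0, s2, s3}
read b: {s0, s1, s2, s3}
read a: {s0, s1, s2, s3}
read b: {s0, s1, s2, s3}
read b: {s0, s1, s2, s3}
read a: {s0, s1, s2, s3}
read a: {s0, s1, s2, s3}
read b: {s0, s1, s2, s3}
read b: {s0, s1, s2, s3}
read b: {s0, s1, s2, s3}
Reachable ∩ accepting = {s1} — nonempty.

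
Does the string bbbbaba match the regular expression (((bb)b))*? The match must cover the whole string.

no

bbbbaba cannot be split into zero or more pieces each matching ((bb)b).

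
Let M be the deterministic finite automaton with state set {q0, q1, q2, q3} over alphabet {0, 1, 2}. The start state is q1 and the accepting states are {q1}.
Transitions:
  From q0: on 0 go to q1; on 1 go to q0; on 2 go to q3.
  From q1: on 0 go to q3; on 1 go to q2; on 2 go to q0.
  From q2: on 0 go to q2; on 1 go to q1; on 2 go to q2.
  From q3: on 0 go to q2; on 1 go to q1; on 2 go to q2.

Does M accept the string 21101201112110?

accepted

q1 --2--> q0
q0 --1--> q0
q0 --1--> q0
q0 --0--> q1
q1 --1--> q2
q2 --2--> q2
q2 --0--> q2
q2 --1--> q1
q1 --1--> q2
q2 --1--> q1
q1 --2--> q0
q0 --1--> q0
q0 --1--> q0
q0 --0--> q1
End in state q1, which is an accepting state.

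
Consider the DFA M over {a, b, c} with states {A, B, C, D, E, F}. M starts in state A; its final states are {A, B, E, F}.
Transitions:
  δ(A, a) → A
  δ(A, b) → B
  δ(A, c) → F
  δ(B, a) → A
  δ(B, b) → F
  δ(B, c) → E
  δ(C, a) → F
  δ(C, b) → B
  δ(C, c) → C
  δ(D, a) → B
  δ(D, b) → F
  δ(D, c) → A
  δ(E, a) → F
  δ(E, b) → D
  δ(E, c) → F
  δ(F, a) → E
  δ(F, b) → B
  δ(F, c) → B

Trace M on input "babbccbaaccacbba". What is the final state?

E

A --b--> B
B --a--> A
A --b--> B
B --b--> F
F --c--> B
B --c--> E
E --b--> D
D --a--> B
B --a--> A
A --c--> F
F --c--> B
B --a--> A
A --c--> F
F --b--> B
B --b--> F
F --a--> E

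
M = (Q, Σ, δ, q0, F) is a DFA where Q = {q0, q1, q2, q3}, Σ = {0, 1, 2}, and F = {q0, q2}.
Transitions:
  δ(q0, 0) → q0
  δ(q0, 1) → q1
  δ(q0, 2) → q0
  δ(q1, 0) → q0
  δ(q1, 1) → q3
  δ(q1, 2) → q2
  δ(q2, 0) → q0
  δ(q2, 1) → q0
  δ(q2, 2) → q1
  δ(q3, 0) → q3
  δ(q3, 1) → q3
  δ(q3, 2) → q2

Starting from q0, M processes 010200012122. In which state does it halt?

q0 --0--> q0
q0 --1--> q1
q1 --0--> q0
q0 --2--> q0
q0 --0--> q0
q0 --0--> q0
q0 --0--> q0
q0 --1--> q1
q1 --2--> q2
q2 --1--> q0
q0 --2--> q0
q0 --2--> q0

q0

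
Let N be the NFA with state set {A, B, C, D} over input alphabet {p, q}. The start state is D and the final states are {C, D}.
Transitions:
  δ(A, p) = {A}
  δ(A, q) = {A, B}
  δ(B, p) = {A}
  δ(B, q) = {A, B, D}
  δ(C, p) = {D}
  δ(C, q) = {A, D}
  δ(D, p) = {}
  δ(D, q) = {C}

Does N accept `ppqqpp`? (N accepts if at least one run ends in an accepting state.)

rejected

Start: {D}
read p: {}
The reachable set is empty and stays empty for the remaining 5 symbols.
Reachable ∩ accepting = {} — empty.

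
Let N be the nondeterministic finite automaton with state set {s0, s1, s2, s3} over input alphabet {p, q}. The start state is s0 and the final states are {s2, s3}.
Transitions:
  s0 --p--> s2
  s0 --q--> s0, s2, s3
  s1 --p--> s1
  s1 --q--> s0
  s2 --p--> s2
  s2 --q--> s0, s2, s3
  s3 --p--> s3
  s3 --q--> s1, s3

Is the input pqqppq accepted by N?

accepted

Start: {s0}
read p: {s2}
read q: {s0, s2, s3}
read q: {s0, s1, s2, s3}
read p: {s1, s2, s3}
read p: {s1, s2, s3}
read q: {s0, s1, s2, s3}
Reachable ∩ accepting = {s2, s3} — nonempty.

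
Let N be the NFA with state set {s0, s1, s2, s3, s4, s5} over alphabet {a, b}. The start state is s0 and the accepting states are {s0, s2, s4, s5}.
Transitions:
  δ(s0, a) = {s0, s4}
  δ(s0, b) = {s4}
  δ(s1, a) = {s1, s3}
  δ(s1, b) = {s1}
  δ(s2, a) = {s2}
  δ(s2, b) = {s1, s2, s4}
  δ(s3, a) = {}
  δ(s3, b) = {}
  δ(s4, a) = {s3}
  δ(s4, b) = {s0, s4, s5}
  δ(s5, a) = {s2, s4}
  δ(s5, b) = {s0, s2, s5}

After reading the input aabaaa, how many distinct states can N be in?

Start: {s0}
read a: {s0, s4}
read a: {s0, s3, s4}
read b: {s0, s4, s5}
read a: {s0, s2, s3, s4}
read a: {s0, s2, s3, s4}
read a: {s0, s2, s3, s4}
Final reachable set {s0, s2, s3, s4} has 4 states.

4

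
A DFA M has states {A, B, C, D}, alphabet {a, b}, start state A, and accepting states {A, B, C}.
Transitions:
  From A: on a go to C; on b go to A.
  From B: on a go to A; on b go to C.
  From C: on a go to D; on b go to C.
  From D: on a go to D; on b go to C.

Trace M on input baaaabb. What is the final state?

A --b--> A
A --a--> C
C --a--> D
D --a--> D
D --a--> D
D --b--> C
C --b--> C

C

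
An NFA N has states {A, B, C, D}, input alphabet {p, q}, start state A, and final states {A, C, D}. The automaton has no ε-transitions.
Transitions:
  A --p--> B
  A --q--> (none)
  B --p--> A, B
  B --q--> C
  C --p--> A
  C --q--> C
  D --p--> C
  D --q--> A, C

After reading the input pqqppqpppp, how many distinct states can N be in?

Start: {A}
read p: {B}
read q: {C}
read q: {C}
read p: {A}
read p: {B}
read q: {C}
read p: {A}
read p: {B}
read p: {A, B}
read p: {A, B}
Final reachable set {A, B} has 2 states.

2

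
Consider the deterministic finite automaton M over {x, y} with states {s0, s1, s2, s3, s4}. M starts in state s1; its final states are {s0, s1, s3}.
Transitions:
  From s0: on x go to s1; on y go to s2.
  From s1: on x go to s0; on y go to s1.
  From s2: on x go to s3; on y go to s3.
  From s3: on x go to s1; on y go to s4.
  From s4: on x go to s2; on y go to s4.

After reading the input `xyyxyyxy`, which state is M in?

s1 --x--> s0
s0 --y--> s2
s2 --y--> s3
s3 --x--> s1
s1 --y--> s1
s1 --y--> s1
s1 --x--> s0
s0 --y--> s2

s2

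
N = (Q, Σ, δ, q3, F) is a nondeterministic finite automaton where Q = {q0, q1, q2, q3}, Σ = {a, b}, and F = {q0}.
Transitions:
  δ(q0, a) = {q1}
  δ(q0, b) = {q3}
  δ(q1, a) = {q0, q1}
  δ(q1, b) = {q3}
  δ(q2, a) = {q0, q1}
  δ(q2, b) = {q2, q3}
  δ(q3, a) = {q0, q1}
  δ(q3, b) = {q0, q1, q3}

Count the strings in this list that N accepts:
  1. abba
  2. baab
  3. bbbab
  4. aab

1

abba: accepted
baab: rejected
bbbab: rejected
aab: rejected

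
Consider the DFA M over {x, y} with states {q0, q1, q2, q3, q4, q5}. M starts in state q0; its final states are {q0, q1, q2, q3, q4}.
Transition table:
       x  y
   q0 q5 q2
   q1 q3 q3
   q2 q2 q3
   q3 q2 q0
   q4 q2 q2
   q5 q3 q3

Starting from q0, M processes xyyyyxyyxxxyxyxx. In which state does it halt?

q0 --x--> q5
q5 --y--> q3
q3 --y--> q0
q0 --y--> q2
q2 --y--> q3
q3 --x--> q2
q2 --y--> q3
q3 --y--> q0
q0 --x--> q5
q5 --x--> q3
q3 --x--> q2
q2 --y--> q3
q3 --x--> q2
q2 --y--> q3
q3 --x--> q2
q2 --x--> q2

q2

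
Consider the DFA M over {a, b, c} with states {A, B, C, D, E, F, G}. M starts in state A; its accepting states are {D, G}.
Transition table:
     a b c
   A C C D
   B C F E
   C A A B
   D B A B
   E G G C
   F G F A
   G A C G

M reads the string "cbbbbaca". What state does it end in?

A --c--> D
D --b--> A
A --b--> C
C --b--> A
A --b--> C
C --a--> A
A --c--> D
D --a--> B

B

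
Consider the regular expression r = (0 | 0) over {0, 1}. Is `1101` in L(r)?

Neither 0 nor 0 matches 1101.

no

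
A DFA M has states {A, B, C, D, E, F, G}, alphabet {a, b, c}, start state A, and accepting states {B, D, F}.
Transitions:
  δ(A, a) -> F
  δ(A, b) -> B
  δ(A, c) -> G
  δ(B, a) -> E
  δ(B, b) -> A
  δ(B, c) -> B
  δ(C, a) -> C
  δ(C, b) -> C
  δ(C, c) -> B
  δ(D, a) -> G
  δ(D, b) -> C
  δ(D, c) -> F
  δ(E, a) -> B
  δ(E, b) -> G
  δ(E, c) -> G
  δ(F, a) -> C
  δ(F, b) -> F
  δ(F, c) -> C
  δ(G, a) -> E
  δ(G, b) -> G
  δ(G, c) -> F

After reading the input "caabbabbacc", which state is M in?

F

A --c--> G
G --a--> E
E --a--> B
B --b--> A
A --b--> B
B --a--> E
E --b--> G
G --b--> G
G --a--> E
E --c--> G
G --c--> F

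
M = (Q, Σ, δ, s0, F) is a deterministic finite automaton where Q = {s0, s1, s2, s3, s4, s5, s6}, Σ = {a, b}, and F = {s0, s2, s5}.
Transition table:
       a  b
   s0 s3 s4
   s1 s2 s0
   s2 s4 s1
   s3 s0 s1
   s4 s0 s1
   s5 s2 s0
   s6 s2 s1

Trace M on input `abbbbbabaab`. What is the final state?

s1

s0 --a--> s3
s3 --b--> s1
s1 --b--> s0
s0 --b--> s4
s4 --b--> s1
s1 --b--> s0
s0 --a--> s3
s3 --b--> s1
s1 --a--> s2
s2 --a--> s4
s4 --b--> s1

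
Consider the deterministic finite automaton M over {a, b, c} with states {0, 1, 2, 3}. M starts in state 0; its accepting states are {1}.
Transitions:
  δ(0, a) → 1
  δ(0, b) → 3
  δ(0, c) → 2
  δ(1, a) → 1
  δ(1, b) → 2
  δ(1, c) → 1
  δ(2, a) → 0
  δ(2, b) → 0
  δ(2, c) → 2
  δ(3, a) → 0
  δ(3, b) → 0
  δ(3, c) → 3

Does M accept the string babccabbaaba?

0 --b--> 3
3 --a--> 0
0 --b--> 3
3 --c--> 3
3 --c--> 3
3 --a--> 0
0 --b--> 3
3 --b--> 0
0 --a--> 1
1 --a--> 1
1 --b--> 2
2 --a--> 0
End in state 0, which is not an accepting state.

rejected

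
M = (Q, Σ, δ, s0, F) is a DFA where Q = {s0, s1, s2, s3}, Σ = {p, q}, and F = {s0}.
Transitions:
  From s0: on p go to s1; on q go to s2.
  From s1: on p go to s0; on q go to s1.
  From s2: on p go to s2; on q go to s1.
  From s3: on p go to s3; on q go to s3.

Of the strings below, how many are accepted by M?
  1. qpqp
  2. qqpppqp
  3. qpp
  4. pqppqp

2

qpqp: accepted
qqpppqp: rejected
qpp: rejected
pqppqp: accepted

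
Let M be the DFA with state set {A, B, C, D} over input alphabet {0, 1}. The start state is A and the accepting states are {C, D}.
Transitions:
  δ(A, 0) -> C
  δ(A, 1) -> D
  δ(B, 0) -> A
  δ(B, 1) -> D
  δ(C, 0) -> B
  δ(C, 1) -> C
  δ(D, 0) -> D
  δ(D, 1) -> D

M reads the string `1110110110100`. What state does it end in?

A --1--> D
D --1--> D
D --1--> D
D --0--> D
D --1--> D
D --1--> D
D --0--> D
D --1--> D
D --1--> D
D --0--> D
D --1--> D
D --0--> D
D --0--> D

D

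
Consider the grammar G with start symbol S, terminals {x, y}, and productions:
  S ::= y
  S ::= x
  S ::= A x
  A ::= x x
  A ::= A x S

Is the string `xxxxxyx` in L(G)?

yes

S ⇒ Ax ⇒ AxSx ⇒ AxSxSx ⇒ xxxSxSx ⇒ xxxxxSx ⇒ xxxxxyx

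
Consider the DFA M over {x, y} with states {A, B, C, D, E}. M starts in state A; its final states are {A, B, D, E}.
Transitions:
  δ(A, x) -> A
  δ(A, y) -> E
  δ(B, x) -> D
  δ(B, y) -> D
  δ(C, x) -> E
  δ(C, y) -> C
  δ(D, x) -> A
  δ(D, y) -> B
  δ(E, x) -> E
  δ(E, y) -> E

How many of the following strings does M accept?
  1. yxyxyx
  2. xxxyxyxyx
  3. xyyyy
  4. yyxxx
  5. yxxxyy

5

yxyxyx: accepted
xxxyxyxyx: accepted
xyyyy: accepted
yyxxx: accepted
yxxxyy: accepted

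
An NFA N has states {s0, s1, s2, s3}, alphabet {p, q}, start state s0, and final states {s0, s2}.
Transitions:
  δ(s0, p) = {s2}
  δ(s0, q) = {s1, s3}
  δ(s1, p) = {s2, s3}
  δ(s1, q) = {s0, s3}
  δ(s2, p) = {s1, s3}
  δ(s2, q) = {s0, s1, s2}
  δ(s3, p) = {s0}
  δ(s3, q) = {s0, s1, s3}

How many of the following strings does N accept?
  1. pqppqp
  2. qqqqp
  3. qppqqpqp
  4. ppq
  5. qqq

5

pqppqp: accepted
qqqqp: accepted
qppqqpqp: accepted
ppq: accepted
qqq: accepted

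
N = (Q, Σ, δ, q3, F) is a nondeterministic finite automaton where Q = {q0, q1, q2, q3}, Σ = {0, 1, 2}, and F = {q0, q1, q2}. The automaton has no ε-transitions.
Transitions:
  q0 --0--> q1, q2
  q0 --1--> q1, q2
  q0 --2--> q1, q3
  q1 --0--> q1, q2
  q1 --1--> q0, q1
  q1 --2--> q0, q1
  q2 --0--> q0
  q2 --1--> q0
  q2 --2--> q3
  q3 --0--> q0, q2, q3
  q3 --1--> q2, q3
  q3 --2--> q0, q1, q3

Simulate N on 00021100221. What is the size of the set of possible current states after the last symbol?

Start: {q3}
read 0: {q0, q2, q3}
read 0: {q0, q1, q2, q3}
read 0: {q0, q1, q2, q3}
read 2: {q0, q1, q3}
read 1: {q0, q1, q2, q3}
read 1: {q0, q1, q2, q3}
read 0: {q0, q1, q2, q3}
read 0: {q0, q1, q2, q3}
read 2: {q0, q1, q3}
read 2: {q0, q1, q3}
read 1: {q0, q1, q2, q3}
Final reachable set {q0, q1, q2, q3} has 4 states.

4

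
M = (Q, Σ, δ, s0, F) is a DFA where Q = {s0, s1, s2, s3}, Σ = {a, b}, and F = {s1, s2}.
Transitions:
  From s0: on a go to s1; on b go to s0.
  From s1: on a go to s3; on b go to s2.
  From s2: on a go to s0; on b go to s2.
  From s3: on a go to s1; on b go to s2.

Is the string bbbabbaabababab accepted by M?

s0 --b--> s0
s0 --b--> s0
s0 --b--> s0
s0 --a--> s1
s1 --b--> s2
s2 --b--> s2
s2 --a--> s0
s0 --a--> s1
s1 --b--> s2
s2 --a--> s0
s0 --b--> s0
s0 --a--> s1
s1 --b--> s2
s2 --a--> s0
s0 --b--> s0
End in state s0, which is not an accepting state.

rejected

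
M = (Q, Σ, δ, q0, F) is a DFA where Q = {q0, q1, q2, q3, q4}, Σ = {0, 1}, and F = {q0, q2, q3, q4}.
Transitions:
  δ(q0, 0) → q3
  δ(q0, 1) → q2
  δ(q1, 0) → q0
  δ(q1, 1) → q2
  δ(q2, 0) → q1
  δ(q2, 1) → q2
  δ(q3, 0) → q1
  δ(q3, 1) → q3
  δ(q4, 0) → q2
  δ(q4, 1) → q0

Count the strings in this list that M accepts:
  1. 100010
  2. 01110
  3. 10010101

100010: rejected
01110: rejected
10010101: accepted

1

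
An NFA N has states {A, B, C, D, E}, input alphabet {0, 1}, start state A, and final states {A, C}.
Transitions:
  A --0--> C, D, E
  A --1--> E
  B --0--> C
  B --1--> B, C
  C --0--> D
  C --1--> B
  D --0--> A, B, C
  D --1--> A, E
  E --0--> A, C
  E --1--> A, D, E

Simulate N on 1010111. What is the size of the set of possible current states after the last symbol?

Start: {A}
read 1: {E}
read 0: {A, C}
read 1: {B, E}
read 0: {A, C}
read 1: {B, E}
read 1: {A, B, C, D, E}
read 1: {A, B, C, D, E}
Final reachable set {A, B, C, D, E} has 5 states.

5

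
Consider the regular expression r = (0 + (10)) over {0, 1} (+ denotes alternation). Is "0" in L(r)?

yes

The left alternative 0 matches 0.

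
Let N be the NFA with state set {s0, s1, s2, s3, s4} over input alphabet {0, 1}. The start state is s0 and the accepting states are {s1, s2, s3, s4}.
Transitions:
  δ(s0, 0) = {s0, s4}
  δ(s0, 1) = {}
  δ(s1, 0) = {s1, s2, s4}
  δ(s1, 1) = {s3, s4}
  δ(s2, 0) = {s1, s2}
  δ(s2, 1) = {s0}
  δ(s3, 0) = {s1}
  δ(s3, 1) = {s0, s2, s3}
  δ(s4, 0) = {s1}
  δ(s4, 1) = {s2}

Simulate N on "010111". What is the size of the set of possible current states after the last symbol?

Start: {s0}
read 0: {s0, s4}
read 1: {s2}
read 0: {s1, s2}
read 1: {s0, s3, s4}
read 1: {s0, s2, s3}
read 1: {s0, s2, s3}
Final reachable set {s0, s2, s3} has 3 states.

3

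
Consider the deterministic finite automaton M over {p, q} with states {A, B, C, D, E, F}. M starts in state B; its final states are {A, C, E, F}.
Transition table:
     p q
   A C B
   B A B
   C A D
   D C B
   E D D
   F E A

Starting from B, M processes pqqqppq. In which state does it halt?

B --p--> A
A --q--> B
B --q--> B
B --q--> B
B --p--> A
A --p--> C
C --q--> D

D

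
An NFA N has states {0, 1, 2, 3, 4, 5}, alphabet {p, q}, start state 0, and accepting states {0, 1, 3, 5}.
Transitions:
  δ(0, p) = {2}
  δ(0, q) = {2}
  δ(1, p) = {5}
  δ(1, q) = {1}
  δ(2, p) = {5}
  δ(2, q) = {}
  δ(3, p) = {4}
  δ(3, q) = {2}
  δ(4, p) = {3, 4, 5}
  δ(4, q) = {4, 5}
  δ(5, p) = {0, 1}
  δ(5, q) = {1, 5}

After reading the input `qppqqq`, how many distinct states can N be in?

1

Start: {0}
read q: {2}
read p: {5}
read p: {0, 1}
read q: {1, 2}
read q: {1}
read q: {1}
Final reachable set {1} has 1 state.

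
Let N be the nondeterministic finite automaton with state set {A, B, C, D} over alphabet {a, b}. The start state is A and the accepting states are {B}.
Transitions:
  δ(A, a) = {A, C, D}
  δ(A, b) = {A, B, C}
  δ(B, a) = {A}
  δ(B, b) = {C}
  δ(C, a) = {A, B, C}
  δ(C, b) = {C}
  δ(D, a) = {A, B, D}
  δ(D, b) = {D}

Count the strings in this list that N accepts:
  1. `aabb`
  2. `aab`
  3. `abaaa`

`aabb`: accepted
`aab`: accepted
`abaaa`: accepted

3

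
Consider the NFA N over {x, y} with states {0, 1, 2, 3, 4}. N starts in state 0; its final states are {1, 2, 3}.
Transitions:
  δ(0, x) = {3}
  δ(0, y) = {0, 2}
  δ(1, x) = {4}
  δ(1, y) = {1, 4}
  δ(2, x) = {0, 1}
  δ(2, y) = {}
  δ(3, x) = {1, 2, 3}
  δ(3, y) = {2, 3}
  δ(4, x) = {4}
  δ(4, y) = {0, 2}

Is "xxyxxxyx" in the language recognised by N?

accepted

Start: {0}
read x: {3}
read x: {1, 2, 3}
read y: {1, 2, 3, 4}
read x: {0, 1, 2, 3, 4}
read x: {0, 1, 2, 3, 4}
read x: {0, 1, 2, 3, 4}
read y: {0, 1, 2, 3, 4}
read x: {0, 1, 2, 3, 4}
Reachable ∩ accepting = {1, 2, 3} — nonempty.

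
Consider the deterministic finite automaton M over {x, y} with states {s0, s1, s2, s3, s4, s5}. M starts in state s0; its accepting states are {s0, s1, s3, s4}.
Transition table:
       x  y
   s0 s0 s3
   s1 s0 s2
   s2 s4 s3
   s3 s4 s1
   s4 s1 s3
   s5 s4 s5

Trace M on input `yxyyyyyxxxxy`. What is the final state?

s3

s0 --y--> s3
s3 --x--> s4
s4 --y--> s3
s3 --y--> s1
s1 --y--> s2
s2 --y--> s3
s3 --y--> s1
s1 --x--> s0
s0 --x--> s0
s0 --x--> s0
s0 --x--> s0
s0 --y--> s3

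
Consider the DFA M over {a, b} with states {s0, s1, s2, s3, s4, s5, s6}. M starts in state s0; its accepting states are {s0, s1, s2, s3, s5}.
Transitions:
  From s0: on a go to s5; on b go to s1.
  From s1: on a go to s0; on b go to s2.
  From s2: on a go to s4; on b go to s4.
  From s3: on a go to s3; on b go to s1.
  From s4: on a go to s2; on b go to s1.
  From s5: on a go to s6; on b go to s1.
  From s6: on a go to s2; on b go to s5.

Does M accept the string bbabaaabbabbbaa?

s0 --b--> s1
s1 --b--> s2
s2 --a--> s4
s4 --b--> s1
s1 --a--> s0
s0 --a--> s5
s5 --a--> s6
s6 --b--> s5
s5 --b--> s1
s1 --a--> s0
s0 --b--> s1
s1 --b--> s2
s2 --b--> s4
s4 --a--> s2
s2 --a--> s4
End in state s4, which is not an accepting state.

rejected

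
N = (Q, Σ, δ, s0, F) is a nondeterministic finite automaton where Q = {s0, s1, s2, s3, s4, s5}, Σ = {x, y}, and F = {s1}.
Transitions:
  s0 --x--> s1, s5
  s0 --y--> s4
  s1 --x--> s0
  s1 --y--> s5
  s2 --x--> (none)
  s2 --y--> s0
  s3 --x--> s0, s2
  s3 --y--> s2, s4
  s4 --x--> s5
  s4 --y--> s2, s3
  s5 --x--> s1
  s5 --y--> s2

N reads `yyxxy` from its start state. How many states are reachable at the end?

Start: {s0}
read y: {s4}
read y: {s2, s3}
read x: {s0, s2}
read x: {s1, s5}
read y: {s2, s5}
Final reachable set {s2, s5} has 2 states.

2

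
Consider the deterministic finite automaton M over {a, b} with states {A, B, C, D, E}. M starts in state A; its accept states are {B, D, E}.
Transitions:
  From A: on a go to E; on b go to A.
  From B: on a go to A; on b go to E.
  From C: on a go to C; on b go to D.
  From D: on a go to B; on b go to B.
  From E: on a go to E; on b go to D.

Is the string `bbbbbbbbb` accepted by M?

A --b--> A
A --b--> A
A --b--> A
A --b--> A
A --b--> A
A --b--> A
A --b--> A
A --b--> A
A --b--> A
End in state A, which is not an accepting state.

rejected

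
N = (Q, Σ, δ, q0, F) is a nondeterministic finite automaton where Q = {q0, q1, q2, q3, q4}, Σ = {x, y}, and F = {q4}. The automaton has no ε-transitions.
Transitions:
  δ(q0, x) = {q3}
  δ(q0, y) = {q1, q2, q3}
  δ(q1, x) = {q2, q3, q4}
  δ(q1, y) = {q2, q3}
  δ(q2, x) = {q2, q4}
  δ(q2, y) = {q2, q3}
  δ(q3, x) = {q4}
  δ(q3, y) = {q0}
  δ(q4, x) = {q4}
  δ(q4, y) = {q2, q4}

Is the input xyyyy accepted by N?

Start: {q0}
read x: {q3}
read y: {q0}
read y: {q1, q2, q3}
read y: {q0, q2, q3}
read y: {q0, q1, q2, q3}
Reachable ∩ accepting = {} — empty.

rejected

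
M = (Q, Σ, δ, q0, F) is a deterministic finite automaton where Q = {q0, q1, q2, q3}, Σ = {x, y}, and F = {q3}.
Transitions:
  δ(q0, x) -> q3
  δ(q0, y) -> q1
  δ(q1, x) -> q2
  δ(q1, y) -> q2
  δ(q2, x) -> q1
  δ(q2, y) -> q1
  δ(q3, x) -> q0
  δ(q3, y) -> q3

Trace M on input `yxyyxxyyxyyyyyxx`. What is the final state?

q0 --y--> q1
q1 --x--> q2
q2 --y--> q1
q1 --y--> q2
q2 --x--> q1
q1 --x--> q2
q2 --y--> q1
q1 --y--> q2
q2 --x--> q1
q1 --y--> q2
q2 --y--> q1
q1 --y--> q2
q2 --y--> q1
q1 --y--> q2
q2 --x--> q1
q1 --x--> q2

q2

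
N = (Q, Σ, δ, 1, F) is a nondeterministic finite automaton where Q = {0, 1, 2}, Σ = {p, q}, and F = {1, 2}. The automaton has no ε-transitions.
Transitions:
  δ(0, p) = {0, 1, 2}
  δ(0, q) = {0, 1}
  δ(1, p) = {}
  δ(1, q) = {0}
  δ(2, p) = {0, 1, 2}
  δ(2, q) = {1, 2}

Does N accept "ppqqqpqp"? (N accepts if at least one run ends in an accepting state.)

rejected

Start: {1}
read p: {}
The reachable set is empty and stays empty for the remaining 7 symbols.
Reachable ∩ accepting = {} — empty.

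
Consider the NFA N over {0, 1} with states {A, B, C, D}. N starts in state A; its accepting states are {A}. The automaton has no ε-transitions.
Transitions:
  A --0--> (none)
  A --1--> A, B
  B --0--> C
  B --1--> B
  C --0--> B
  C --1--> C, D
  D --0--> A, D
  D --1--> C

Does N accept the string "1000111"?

rejected

Start: {A}
read 1: {A, B}
read 0: {C}
read 0: {B}
read 0: {C}
read 1: {C, D}
read 1: {C, D}
read 1: {C, D}
Reachable ∩ accepting = {} — empty.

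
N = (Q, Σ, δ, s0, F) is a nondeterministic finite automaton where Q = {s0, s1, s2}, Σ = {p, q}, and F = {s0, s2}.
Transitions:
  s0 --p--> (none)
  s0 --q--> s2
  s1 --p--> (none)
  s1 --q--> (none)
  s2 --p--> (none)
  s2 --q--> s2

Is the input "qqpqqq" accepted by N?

Start: {s0}
read q: {s2}
read q: {s2}
read p: {}
The reachable set is empty and stays empty for the remaining 3 symbols.
Reachable ∩ accepting = {} — empty.

rejected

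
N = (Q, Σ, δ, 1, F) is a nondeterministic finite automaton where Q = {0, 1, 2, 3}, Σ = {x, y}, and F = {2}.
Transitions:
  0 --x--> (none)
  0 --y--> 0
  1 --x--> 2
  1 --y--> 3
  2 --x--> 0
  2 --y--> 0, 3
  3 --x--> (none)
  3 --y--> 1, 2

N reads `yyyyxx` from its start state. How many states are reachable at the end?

1

Start: {1}
read y: {3}
read y: {1, 2}
read y: {0, 3}
read y: {0, 1, 2}
read x: {0, 2}
read x: {0}
Final reachable set {0} has 1 state.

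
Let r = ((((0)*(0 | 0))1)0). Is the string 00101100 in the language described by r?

no

No split of 00101100 into u·v has (((0)*(0|0))1) matching u and 0 matching v.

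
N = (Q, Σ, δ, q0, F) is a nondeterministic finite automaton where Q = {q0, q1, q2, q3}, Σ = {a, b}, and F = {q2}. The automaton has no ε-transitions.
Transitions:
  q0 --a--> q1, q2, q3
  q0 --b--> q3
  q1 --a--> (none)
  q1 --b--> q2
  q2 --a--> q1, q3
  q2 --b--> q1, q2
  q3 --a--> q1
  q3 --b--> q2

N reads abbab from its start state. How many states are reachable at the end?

1

Start: {q0}
read a: {q1, q2, q3}
read b: {q1, q2}
read b: {q1, q2}
read a: {q1, q3}
read b: {q2}
Final reachable set {q2} has 1 state.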